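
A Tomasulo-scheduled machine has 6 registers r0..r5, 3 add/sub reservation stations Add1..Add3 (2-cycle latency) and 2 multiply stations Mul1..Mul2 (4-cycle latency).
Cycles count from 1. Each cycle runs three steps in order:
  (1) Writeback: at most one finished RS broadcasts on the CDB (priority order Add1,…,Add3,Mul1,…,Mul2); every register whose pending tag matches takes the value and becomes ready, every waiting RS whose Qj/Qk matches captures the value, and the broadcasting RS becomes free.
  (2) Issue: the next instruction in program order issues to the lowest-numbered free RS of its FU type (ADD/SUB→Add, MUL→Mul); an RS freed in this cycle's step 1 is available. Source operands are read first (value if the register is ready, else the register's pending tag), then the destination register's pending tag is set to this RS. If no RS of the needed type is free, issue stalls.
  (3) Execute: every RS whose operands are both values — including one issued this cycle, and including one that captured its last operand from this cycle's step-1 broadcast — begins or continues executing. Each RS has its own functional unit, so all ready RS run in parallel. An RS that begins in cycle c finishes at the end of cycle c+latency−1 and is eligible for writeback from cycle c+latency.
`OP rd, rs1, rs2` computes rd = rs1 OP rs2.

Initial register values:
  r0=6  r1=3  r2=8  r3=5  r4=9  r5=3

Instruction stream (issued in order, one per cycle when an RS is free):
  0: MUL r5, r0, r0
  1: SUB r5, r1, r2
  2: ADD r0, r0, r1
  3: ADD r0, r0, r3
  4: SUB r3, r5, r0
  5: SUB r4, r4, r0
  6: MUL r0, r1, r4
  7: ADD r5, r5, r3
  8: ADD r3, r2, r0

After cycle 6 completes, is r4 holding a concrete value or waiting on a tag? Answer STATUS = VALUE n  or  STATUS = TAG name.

  c1: issue MUL r5<-Mul1  regs: r0:6,r1:3,r2:8,r3:5,r4:9,r5:Mul1
  c2: issue SUB r5<-Add1  regs: r0:6,r1:3,r2:8,r3:5,r4:9,r5:Add1
  c3: issue ADD r0<-Add2  regs: r0:Add2,r1:3,r2:8,r3:5,r4:9,r5:Add1
  c4: CDB Add1=-5; issue ADD r0<-Add1  regs: r0:Add1,r1:3,r2:8,r3:5,r4:9,r5:-5
  c5: CDB Add2=9; issue SUB r3<-Add2  regs: r0:Add1,r1:3,r2:8,r3:Add2,r4:9,r5:-5
  c6: CDB Mul1=36; issue SUB r4<-Add3  regs: r0:Add1,r1:3,r2:8,r3:Add2,r4:Add3,r5:-5

STATUS = TAG Add3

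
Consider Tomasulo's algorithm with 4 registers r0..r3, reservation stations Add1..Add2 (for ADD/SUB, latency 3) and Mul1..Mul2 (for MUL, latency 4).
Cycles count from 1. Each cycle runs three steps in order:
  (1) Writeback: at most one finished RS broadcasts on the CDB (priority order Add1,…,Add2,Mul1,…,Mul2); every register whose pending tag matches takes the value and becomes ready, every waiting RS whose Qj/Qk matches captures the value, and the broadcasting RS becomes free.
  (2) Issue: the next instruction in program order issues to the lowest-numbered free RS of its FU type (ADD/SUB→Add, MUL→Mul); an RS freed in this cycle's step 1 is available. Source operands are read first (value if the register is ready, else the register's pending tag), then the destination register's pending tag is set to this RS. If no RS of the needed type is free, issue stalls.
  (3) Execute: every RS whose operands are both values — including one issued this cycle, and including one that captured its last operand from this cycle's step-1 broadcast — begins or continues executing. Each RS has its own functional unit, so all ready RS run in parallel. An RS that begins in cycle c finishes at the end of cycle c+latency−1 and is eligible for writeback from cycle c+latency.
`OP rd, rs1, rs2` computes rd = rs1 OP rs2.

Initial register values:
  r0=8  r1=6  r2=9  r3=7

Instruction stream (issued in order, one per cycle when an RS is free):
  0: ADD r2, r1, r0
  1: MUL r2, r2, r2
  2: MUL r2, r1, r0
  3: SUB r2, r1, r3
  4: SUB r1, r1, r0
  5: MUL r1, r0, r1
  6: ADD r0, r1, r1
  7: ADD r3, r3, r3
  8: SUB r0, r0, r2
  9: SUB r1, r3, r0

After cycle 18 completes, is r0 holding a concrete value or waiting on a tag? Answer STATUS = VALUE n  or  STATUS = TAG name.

cycle 1: issue ADD r2<-Add1 // r0:8,r1:6,r2:Add1,r3:7
cycle 2: issue MUL r2<-Mul1 // r0:8,r1:6,r2:Mul1,r3:7
cycle 3: issue MUL r2<-Mul2 // r0:8,r1:6,r2:Mul2,r3:7
cycle 4: CDB Add1=14; issue SUB r2<-Add1 // r0:8,r1:6,r2:Add1,r3:7
cycle 5: issue SUB r1<-Add2 // r0:8,r1:Add2,r2:Add1,r3:7
cycle 6: stall // r0:8,r1:Add2,r2:Add1,r3:7
cycle 7: CDB Add1=-1; stall // r0:8,r1:Add2,r2:-1,r3:7
cycle 8: CDB Add2=-2; stall // r0:8,r1:-2,r2:-1,r3:7
cycle 9: CDB Mul1=196; issue MUL r1<-Mul1 // r0:8,r1:Mul1,r2:-1,r3:7
cycle 10: CDB Mul2=48; issue ADD r0<-Add1 // r0:Add1,r1:Mul1,r2:-1,r3:7
cycle 11: issue ADD r3<-Add2 // r0:Add1,r1:Mul1,r2:-1,r3:Add2
cycle 12: stall // r0:Add1,r1:Mul1,r2:-1,r3:Add2
cycle 13: CDB Mul1=-16; stall // r0:Add1,r1:-16,r2:-1,r3:Add2
cycle 14: CDB Add2=14; issue SUB r0<-Add2 // r0:Add2,r1:-16,r2:-1,r3:14
cycle 15: stall // r0:Add2,r1:-16,r2:-1,r3:14
cycle 16: CDB Add1=-32; issue SUB r1<-Add1 // r0:Add2,r1:Add1,r2:-1,r3:14
cycle 17: - // r0:Add2,r1:Add1,r2:-1,r3:14
cycle 18: - // r0:Add2,r1:Add1,r2:-1,r3:14

STATUS = TAG Add2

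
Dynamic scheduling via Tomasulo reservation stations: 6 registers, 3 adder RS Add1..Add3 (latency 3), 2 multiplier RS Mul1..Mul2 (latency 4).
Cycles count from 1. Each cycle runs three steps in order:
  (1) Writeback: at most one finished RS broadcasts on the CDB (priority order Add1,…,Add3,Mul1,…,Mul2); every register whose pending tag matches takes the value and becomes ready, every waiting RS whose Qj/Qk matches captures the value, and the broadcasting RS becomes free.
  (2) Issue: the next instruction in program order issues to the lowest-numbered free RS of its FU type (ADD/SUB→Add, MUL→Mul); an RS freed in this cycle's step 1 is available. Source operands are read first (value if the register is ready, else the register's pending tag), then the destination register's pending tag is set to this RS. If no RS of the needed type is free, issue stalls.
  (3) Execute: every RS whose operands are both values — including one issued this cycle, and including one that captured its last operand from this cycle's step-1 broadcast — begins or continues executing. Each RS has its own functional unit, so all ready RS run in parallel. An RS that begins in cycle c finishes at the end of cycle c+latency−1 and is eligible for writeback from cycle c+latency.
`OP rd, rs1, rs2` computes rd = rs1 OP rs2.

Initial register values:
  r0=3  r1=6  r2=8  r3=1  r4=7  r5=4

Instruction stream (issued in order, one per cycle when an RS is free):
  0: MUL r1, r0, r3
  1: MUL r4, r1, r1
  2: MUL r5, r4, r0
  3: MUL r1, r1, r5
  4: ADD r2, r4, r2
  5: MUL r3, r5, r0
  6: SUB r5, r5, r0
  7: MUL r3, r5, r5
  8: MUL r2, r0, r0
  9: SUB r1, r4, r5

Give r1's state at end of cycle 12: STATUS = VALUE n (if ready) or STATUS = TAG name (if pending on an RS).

STATUS = TAG Mul2

c1: issue MUL r1<-Mul1 | r0:3,r1:Mul1,r2:8,r3:1,r4:7,r5:4
c2: issue MUL r4<-Mul2 | r0:3,r1:Mul1,r2:8,r3:1,r4:Mul2,r5:4
c3: stall | r0:3,r1:Mul1,r2:8,r3:1,r4:Mul2,r5:4
c4: stall | r0:3,r1:Mul1,r2:8,r3:1,r4:Mul2,r5:4
c5: CDB Mul1=3; issue MUL r5<-Mul1 | r0:3,r1:3,r2:8,r3:1,r4:Mul2,r5:Mul1
c6: stall | r0:3,r1:3,r2:8,r3:1,r4:Mul2,r5:Mul1
c7: stall | r0:3,r1:3,r2:8,r3:1,r4:Mul2,r5:Mul1
c8: stall | r0:3,r1:3,r2:8,r3:1,r4:Mul2,r5:Mul1
c9: CDB Mul2=9; issue MUL r1<-Mul2 | r0:3,r1:Mul2,r2:8,r3:1,r4:9,r5:Mul1
c10: issue ADD r2<-Add1 | r0:3,r1:Mul2,r2:Add1,r3:1,r4:9,r5:Mul1
c11: stall | r0:3,r1:Mul2,r2:Add1,r3:1,r4:9,r5:Mul1
c12: stall | r0:3,r1:Mul2,r2:Add1,r3:1,r4:9,r5:Mul1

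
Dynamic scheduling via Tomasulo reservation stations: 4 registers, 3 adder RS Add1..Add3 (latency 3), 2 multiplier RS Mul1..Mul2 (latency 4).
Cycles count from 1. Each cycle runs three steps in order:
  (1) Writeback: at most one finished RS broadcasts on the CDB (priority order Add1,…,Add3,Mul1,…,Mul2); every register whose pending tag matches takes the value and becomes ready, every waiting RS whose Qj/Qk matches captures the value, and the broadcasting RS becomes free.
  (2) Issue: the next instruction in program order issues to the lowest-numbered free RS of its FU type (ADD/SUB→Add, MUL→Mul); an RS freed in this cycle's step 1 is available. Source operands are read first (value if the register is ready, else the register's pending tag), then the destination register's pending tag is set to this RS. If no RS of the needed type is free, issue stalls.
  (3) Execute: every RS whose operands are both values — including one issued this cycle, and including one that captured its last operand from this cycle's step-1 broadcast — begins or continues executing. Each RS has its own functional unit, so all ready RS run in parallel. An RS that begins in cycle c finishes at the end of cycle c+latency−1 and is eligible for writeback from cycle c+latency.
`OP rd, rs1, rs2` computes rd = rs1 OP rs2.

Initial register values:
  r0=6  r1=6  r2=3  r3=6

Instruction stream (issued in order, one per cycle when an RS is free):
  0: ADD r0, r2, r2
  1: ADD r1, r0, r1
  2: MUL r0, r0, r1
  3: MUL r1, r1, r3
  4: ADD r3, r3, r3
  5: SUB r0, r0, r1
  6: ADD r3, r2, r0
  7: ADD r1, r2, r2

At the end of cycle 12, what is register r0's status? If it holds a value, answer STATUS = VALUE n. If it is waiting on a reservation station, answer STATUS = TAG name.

c1: issue ADD r0<-Add1 | r0:Add1,r1:6,r2:3,r3:6
c2: issue ADD r1<-Add2 | r0:Add1,r1:Add2,r2:3,r3:6
c3: issue MUL r0<-Mul1 | r0:Mul1,r1:Add2,r2:3,r3:6
c4: CDB Add1=6; issue MUL r1<-Mul2 | r0:Mul1,r1:Mul2,r2:3,r3:6
c5: issue ADD r3<-Add1 | r0:Mul1,r1:Mul2,r2:3,r3:Add1
c6: issue SUB r0<-Add3 | r0:Add3,r1:Mul2,r2:3,r3:Add1
c7: CDB Add2=12; issue ADD r3<-Add2 | r0:Add3,r1:Mul2,r2:3,r3:Add2
c8: CDB Add1=12; issue ADD r1<-Add1 | r0:Add3,r1:Add1,r2:3,r3:Add2
c9: - | r0:Add3,r1:Add1,r2:3,r3:Add2
c10: - | r0:Add3,r1:Add1,r2:3,r3:Add2
c11: CDB Add1=6 | r0:Add3,r1:6,r2:3,r3:Add2
c12: CDB Mul1=72 | r0:Add3,r1:6,r2:3,r3:Add2

STATUS = TAG Add3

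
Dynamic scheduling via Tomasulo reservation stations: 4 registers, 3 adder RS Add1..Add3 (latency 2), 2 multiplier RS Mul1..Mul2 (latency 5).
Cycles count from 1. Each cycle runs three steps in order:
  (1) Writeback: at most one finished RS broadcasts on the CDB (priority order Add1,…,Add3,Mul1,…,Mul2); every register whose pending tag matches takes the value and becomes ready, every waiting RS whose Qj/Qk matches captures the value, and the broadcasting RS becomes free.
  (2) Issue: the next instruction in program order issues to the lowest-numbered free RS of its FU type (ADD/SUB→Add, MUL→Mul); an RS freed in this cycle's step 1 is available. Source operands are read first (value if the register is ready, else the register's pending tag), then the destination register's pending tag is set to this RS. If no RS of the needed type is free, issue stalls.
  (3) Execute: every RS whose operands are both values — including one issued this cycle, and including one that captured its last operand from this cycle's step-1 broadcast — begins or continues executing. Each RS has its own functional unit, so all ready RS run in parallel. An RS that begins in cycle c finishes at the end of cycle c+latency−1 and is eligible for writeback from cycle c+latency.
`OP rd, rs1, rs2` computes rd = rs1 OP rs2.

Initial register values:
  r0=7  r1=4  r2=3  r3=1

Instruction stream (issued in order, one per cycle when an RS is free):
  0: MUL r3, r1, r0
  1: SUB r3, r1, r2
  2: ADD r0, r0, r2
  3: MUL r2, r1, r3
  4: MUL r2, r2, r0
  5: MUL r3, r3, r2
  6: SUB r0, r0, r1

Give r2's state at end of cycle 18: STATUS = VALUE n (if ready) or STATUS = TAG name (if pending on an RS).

STATUS = VALUE 40

cycle 1: issue MUL r3<-Mul1 // r0:7,r1:4,r2:3,r3:Mul1
cycle 2: issue SUB r3<-Add1 // r0:7,r1:4,r2:3,r3:Add1
cycle 3: issue ADD r0<-Add2 // r0:Add2,r1:4,r2:3,r3:Add1
cycle 4: CDB Add1=1; issue MUL r2<-Mul2 // r0:Add2,r1:4,r2:Mul2,r3:1
cycle 5: CDB Add2=10; stall // r0:10,r1:4,r2:Mul2,r3:1
cycle 6: CDB Mul1=28; issue MUL r2<-Mul1 // r0:10,r1:4,r2:Mul1,r3:1
cycle 7: stall // r0:10,r1:4,r2:Mul1,r3:1
cycle 8: stall // r0:10,r1:4,r2:Mul1,r3:1
cycle 9: CDB Mul2=4; issue MUL r3<-Mul2 // r0:10,r1:4,r2:Mul1,r3:Mul2
cycle 10: issue SUB r0<-Add1 // r0:Add1,r1:4,r2:Mul1,r3:Mul2
cycle 11: - // r0:Add1,r1:4,r2:Mul1,r3:Mul2
cycle 12: CDB Add1=6 // r0:6,r1:4,r2:Mul1,r3:Mul2
cycle 13: - // r0:6,r1:4,r2:Mul1,r3:Mul2
cycle 14: CDB Mul1=40 // r0:6,r1:4,r2:40,r3:Mul2
cycle 15: - // r0:6,r1:4,r2:40,r3:Mul2
cycle 16: - // r0:6,r1:4,r2:40,r3:Mul2
cycle 17: - // r0:6,r1:4,r2:40,r3:Mul2
cycle 18: - // r0:6,r1:4,r2:40,r3:Mul2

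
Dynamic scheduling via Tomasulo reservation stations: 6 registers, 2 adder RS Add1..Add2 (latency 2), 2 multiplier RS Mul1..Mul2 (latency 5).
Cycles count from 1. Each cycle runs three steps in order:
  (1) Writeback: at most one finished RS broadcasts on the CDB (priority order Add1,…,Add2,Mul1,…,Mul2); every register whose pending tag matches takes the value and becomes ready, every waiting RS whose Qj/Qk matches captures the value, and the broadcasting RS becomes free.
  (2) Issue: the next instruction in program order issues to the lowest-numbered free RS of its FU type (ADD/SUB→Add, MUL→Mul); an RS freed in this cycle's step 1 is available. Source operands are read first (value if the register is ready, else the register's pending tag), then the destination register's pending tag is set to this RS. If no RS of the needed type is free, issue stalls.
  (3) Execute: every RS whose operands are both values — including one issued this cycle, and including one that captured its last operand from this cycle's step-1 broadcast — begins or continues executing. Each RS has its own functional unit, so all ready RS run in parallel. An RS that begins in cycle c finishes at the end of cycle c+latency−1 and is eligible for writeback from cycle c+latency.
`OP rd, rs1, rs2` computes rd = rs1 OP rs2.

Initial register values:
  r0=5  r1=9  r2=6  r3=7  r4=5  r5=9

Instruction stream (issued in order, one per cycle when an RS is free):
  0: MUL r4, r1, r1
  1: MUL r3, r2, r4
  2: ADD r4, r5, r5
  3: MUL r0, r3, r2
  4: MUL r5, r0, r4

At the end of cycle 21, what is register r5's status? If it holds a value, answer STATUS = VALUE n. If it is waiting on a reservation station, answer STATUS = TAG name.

cycle 1: issue MUL r4<-Mul1 // r0:5,r1:9,r2:6,r3:7,r4:Mul1,r5:9
cycle 2: issue MUL r3<-Mul2 // r0:5,r1:9,r2:6,r3:Mul2,r4:Mul1,r5:9
cycle 3: issue ADD r4<-Add1 // r0:5,r1:9,r2:6,r3:Mul2,r4:Add1,r5:9
cycle 4: stall // r0:5,r1:9,r2:6,r3:Mul2,r4:Add1,r5:9
cycle 5: CDB Add1=18; stall // r0:5,r1:9,r2:6,r3:Mul2,r4:18,r5:9
cycle 6: CDB Mul1=81; issue MUL r0<-Mul1 // r0:Mul1,r1:9,r2:6,r3:Mul2,r4:18,r5:9
cycle 7: stall // r0:Mul1,r1:9,r2:6,r3:Mul2,r4:18,r5:9
cycle 8: stall // r0:Mul1,r1:9,r2:6,r3:Mul2,r4:18,r5:9
cycle 9: stall // r0:Mul1,r1:9,r2:6,r3:Mul2,r4:18,r5:9
cycle 10: stall // r0:Mul1,r1:9,r2:6,r3:Mul2,r4:18,r5:9
cycle 11: CDB Mul2=486; issue MUL r5<-Mul2 // r0:Mul1,r1:9,r2:6,r3:486,r4:18,r5:Mul2
cycle 12: - // r0:Mul1,r1:9,r2:6,r3:486,r4:18,r5:Mul2
cycle 13: - // r0:Mul1,r1:9,r2:6,r3:486,r4:18,r5:Mul2
cycle 14: - // r0:Mul1,r1:9,r2:6,r3:486,r4:18,r5:Mul2
cycle 15: - // r0:Mul1,r1:9,r2:6,r3:486,r4:18,r5:Mul2
cycle 16: CDB Mul1=2916 // r0:2916,r1:9,r2:6,r3:486,r4:18,r5:Mul2
cycle 17: - // r0:2916,r1:9,r2:6,r3:486,r4:18,r5:Mul2
cycle 18: - // r0:2916,r1:9,r2:6,r3:486,r4:18,r5:Mul2
cycle 19: - // r0:2916,r1:9,r2:6,r3:486,r4:18,r5:Mul2
cycle 20: - // r0:2916,r1:9,r2:6,r3:486,r4:18,r5:Mul2
cycle 21: CDB Mul2=52488 // r0:2916,r1:9,r2:6,r3:486,r4:18,r5:52488

STATUS = VALUE 52488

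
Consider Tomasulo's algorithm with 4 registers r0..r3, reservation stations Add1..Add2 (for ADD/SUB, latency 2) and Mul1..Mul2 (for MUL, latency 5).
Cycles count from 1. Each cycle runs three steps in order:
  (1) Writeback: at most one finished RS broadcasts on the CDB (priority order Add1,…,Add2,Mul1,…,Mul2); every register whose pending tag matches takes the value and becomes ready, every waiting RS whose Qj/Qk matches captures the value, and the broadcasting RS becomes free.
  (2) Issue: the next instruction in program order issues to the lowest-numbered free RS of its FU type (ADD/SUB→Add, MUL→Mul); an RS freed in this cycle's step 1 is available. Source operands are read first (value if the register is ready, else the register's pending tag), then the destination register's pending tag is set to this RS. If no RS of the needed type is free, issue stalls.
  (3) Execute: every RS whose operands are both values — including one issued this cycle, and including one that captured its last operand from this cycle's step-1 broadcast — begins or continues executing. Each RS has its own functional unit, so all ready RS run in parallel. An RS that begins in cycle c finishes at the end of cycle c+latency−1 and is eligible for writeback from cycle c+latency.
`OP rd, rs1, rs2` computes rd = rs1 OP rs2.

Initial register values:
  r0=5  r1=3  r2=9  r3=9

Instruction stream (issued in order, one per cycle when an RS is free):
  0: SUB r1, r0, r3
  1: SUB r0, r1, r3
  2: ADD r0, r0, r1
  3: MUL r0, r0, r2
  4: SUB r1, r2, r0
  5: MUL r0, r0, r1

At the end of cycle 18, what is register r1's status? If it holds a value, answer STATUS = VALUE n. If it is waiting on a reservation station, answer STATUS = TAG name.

c1: issue SUB r1<-Add1 | r0:5,r1:Add1,r2:9,r3:9
c2: issue SUB r0<-Add2 | r0:Add2,r1:Add1,r2:9,r3:9
c3: CDB Add1=-4; issue ADD r0<-Add1 | r0:Add1,r1:-4,r2:9,r3:9
c4: issue MUL r0<-Mul1 | r0:Mul1,r1:-4,r2:9,r3:9
c5: CDB Add2=-13; issue SUB r1<-Add2 | r0:Mul1,r1:Add2,r2:9,r3:9
c6: issue MUL r0<-Mul2 | r0:Mul2,r1:Add2,r2:9,r3:9
c7: CDB Add1=-17 | r0:Mul2,r1:Add2,r2:9,r3:9
c8: - | r0:Mul2,r1:Add2,r2:9,r3:9
c9: - | r0:Mul2,r1:Add2,r2:9,r3:9
c10: - | r0:Mul2,r1:Add2,r2:9,r3:9
c11: - | r0:Mul2,r1:Add2,r2:9,r3:9
c12: CDB Mul1=-153 | r0:Mul2,r1:Add2,r2:9,r3:9
c13: - | r0:Mul2,r1:Add2,r2:9,r3:9
c14: CDB Add2=162 | r0:Mul2,r1:162,r2:9,r3:9
c15: - | r0:Mul2,r1:162,r2:9,r3:9
c16: - | r0:Mul2,r1:162,r2:9,r3:9
c17: - | r0:Mul2,r1:162,r2:9,r3:9
c18: - | r0:Mul2,r1:162,r2:9,r3:9

STATUS = VALUE 162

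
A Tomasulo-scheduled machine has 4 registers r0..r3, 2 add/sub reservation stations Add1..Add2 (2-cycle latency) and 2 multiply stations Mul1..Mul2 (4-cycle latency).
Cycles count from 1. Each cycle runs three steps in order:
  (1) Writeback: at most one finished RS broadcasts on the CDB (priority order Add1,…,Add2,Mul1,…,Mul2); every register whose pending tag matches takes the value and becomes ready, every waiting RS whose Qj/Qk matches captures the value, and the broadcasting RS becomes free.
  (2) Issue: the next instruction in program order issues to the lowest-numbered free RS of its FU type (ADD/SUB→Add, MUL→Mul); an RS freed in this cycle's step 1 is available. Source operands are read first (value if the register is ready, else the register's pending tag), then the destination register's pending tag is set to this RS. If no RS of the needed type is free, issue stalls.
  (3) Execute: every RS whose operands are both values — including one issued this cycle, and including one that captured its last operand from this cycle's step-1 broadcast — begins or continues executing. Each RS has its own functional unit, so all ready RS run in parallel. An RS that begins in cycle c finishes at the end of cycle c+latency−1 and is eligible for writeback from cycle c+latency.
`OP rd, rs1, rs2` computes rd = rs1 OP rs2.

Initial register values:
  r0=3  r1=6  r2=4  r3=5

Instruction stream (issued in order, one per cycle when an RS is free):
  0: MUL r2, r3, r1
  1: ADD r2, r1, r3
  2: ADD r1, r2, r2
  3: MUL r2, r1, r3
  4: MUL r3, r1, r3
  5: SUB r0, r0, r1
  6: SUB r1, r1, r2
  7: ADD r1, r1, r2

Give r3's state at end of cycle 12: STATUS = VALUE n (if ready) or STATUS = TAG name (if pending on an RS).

c1: issue MUL r2<-Mul1 | r0:3,r1:6,r2:Mul1,r3:5
c2: issue ADD r2<-Add1 | r0:3,r1:6,r2:Add1,r3:5
c3: issue ADD r1<-Add2 | r0:3,r1:Add2,r2:Add1,r3:5
c4: CDB Add1=11; issue MUL r2<-Mul2 | r0:3,r1:Add2,r2:Mul2,r3:5
c5: CDB Mul1=30; issue MUL r3<-Mul1 | r0:3,r1:Add2,r2:Mul2,r3:Mul1
c6: CDB Add2=22; issue SUB r0<-Add1 | r0:Add1,r1:22,r2:Mul2,r3:Mul1
c7: issue SUB r1<-Add2 | r0:Add1,r1:Add2,r2:Mul2,r3:Mul1
c8: CDB Add1=-19; issue ADD r1<-Add1 | r0:-19,r1:Add1,r2:Mul2,r3:Mul1
c9: - | r0:-19,r1:Add1,r2:Mul2,r3:Mul1
c10: CDB Mul1=110 | r0:-19,r1:Add1,r2:Mul2,r3:110
c11: CDB Mul2=110 | r0:-19,r1:Add1,r2:110,r3:110
c12: - | r0:-19,r1:Add1,r2:110,r3:110

STATUS = VALUE 110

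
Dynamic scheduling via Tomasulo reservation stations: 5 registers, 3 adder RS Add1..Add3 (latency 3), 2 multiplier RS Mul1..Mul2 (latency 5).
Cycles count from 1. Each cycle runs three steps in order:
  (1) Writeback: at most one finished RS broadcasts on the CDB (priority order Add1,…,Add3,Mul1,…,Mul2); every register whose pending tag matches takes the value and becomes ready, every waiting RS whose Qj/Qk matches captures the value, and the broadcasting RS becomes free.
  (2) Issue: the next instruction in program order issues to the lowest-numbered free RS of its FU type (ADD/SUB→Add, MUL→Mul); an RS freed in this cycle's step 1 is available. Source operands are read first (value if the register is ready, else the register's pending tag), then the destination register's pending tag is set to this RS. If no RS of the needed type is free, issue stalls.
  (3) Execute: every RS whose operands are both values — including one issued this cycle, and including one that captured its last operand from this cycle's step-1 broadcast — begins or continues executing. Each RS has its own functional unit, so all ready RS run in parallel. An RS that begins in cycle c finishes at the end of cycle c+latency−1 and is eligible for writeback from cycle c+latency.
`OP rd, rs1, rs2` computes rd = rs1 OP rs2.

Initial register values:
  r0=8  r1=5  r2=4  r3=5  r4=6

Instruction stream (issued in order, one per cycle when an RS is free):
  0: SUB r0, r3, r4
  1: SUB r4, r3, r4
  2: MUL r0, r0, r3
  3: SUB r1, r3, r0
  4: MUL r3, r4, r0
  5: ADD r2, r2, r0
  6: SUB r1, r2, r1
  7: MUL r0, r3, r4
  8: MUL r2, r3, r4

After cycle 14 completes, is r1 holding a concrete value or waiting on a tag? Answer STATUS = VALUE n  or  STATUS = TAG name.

STATUS = TAG Add3

cycle 1: issue SUB r0<-Add1 // r0:Add1,r1:5,r2:4,r3:5,r4:6
cycle 2: issue SUB r4<-Add2 // r0:Add1,r1:5,r2:4,r3:5,r4:Add2
cycle 3: issue MUL r0<-Mul1 // r0:Mul1,r1:5,r2:4,r3:5,r4:Add2
cycle 4: CDB Add1=-1; issue SUB r1<-Add1 // r0:Mul1,r1:Add1,r2:4,r3:5,r4:Add2
cycle 5: CDB Add2=-1; issue MUL r3<-Mul2 // r0:Mul1,r1:Add1,r2:4,r3:Mul2,r4:-1
cycle 6: issue ADD r2<-Add2 // r0:Mul1,r1:Add1,r2:Add2,r3:Mul2,r4:-1
cycle 7: issue SUB r1<-Add3 // r0:Mul1,r1:Add3,r2:Add2,r3:Mul2,r4:-1
cycle 8: stall // r0:Mul1,r1:Add3,r2:Add2,r3:Mul2,r4:-1
cycle 9: CDB Mul1=-5; issue MUL r0<-Mul1 // r0:Mul1,r1:Add3,r2:Add2,r3:Mul2,r4:-1
cycle 10: stall // r0:Mul1,r1:Add3,r2:Add2,r3:Mul2,r4:-1
cycle 11: stall // r0:Mul1,r1:Add3,r2:Add2,r3:Mul2,r4:-1
cycle 12: CDB Add1=10; stall // r0:Mul1,r1:Add3,r2:Add2,r3:Mul2,r4:-1
cycle 13: CDB Add2=-1; stall // r0:Mul1,r1:Add3,r2:-1,r3:Mul2,r4:-1
cycle 14: CDB Mul2=5; issue MUL r2<-Mul2 // r0:Mul1,r1:Add3,r2:Mul2,r3:5,r4:-1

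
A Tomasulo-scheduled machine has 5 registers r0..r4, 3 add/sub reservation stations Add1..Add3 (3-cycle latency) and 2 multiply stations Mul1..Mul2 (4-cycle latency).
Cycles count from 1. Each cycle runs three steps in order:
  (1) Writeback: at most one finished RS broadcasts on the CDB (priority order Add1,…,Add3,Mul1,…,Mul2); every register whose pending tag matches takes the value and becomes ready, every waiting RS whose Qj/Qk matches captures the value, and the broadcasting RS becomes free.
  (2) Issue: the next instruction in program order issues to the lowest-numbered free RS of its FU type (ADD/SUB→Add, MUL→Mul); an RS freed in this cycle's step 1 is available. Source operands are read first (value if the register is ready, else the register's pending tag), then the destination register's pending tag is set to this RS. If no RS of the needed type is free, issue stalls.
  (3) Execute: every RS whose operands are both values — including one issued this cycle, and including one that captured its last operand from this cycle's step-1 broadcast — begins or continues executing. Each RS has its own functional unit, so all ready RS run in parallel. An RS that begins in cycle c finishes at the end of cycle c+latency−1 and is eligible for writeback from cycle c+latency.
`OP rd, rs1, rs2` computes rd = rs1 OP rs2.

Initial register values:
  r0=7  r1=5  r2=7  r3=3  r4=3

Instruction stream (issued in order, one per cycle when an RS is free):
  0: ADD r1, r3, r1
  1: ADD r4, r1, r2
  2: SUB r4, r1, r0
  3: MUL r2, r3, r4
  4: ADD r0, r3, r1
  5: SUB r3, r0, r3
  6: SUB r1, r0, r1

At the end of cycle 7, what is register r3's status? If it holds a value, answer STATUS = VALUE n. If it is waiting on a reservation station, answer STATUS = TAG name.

STATUS = TAG Add2

  c1: issue ADD r1<-Add1  regs: r0:7,r1:Add1,r2:7,r3:3,r4:3
  c2: issue ADD r4<-Add2  regs: r0:7,r1:Add1,r2:7,r3:3,r4:Add2
  c3: issue SUB r4<-Add3  regs: r0:7,r1:Add1,r2:7,r3:3,r4:Add3
  c4: CDB Add1=8; issue MUL r2<-Mul1  regs: r0:7,r1:8,r2:Mul1,r3:3,r4:Add3
  c5: issue ADD r0<-Add1  regs: r0:Add1,r1:8,r2:Mul1,r3:3,r4:Add3
  c6: stall  regs: r0:Add1,r1:8,r2:Mul1,r3:3,r4:Add3
  c7: CDB Add2=15; issue SUB r3<-Add2  regs: r0:Add1,r1:8,r2:Mul1,r3:Add2,r4:Add3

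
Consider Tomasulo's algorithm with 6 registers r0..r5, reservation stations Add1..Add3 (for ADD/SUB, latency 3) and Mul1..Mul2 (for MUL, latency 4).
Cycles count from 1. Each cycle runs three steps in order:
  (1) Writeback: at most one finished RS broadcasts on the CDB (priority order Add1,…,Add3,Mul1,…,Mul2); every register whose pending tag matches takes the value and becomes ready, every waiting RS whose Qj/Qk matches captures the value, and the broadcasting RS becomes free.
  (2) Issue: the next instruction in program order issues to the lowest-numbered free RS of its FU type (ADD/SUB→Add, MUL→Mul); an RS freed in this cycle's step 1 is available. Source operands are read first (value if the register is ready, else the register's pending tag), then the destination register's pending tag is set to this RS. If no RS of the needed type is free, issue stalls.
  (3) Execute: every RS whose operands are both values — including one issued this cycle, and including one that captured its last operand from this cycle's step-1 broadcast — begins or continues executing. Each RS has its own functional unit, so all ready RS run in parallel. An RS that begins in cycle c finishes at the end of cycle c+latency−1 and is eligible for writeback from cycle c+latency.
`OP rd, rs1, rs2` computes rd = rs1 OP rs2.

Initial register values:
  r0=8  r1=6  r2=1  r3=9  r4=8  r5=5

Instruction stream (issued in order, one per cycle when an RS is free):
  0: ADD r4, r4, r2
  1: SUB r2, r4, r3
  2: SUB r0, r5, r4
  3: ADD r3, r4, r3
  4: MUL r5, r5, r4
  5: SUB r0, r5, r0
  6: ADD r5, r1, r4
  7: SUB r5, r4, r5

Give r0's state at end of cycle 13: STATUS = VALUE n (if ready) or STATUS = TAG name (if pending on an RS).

STATUS = VALUE 49

c1: issue ADD r4<-Add1 | r0:8,r1:6,r2:1,r3:9,r4:Add1,r5:5
c2: issue SUB r2<-Add2 | r0:8,r1:6,r2:Add2,r3:9,r4:Add1,r5:5
c3: issue SUB r0<-Add3 | r0:Add3,r1:6,r2:Add2,r3:9,r4:Add1,r5:5
c4: CDB Add1=9; issue ADD r3<-Add1 | r0:Add3,r1:6,r2:Add2,r3:Add1,r4:9,r5:5
c5: issue MUL r5<-Mul1 | r0:Add3,r1:6,r2:Add2,r3:Add1,r4:9,r5:Mul1
c6: stall | r0:Add3,r1:6,r2:Add2,r3:Add1,r4:9,r5:Mul1
c7: CDB Add1=18; issue SUB r0<-Add1 | r0:Add1,r1:6,r2:Add2,r3:18,r4:9,r5:Mul1
c8: CDB Add2=0; issue ADD r5<-Add2 | r0:Add1,r1:6,r2:0,r3:18,r4:9,r5:Add2
c9: CDB Add3=-4; issue SUB r5<-Add3 | r0:Add1,r1:6,r2:0,r3:18,r4:9,r5:Add3
c10: CDB Mul1=45 | r0:Add1,r1:6,r2:0,r3:18,r4:9,r5:Add3
c11: CDB Add2=15 | r0:Add1,r1:6,r2:0,r3:18,r4:9,r5:Add3
c12: - | r0:Add1,r1:6,r2:0,r3:18,r4:9,r5:Add3
c13: CDB Add1=49 | r0:49,r1:6,r2:0,r3:18,r4:9,r5:Add3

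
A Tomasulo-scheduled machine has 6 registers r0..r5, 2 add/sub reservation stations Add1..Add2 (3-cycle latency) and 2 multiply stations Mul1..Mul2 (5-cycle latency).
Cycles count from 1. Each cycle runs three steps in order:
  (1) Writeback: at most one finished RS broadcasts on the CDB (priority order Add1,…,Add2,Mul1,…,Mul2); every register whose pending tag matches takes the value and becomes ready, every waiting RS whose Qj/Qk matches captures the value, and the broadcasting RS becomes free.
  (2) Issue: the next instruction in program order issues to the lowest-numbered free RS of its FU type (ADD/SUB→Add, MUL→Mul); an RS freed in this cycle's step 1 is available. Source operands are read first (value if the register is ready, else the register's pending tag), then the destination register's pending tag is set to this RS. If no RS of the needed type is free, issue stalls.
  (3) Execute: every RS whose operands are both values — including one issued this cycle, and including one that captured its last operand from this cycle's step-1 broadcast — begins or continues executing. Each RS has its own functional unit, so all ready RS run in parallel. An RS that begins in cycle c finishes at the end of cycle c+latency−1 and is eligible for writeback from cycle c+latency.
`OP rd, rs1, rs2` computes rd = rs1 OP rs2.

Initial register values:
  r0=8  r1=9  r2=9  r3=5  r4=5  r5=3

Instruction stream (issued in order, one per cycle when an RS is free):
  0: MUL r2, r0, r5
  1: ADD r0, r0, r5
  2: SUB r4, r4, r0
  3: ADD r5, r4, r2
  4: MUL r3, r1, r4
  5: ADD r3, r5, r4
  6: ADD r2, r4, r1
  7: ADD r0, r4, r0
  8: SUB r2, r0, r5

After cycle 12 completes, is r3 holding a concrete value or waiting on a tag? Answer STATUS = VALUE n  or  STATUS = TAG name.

  c1: issue MUL r2<-Mul1  regs: r0:8,r1:9,r2:Mul1,r3:5,r4:5,r5:3
  c2: issue ADD r0<-Add1  regs: r0:Add1,r1:9,r2:Mul1,r3:5,r4:5,r5:3
  c3: issue SUB r4<-Add2  regs: r0:Add1,r1:9,r2:Mul1,r3:5,r4:Add2,r5:3
  c4: stall  regs: r0:Add1,r1:9,r2:Mul1,r3:5,r4:Add2,r5:3
  c5: CDB Add1=11; issue ADD r5<-Add1  regs: r0:11,r1:9,r2:Mul1,r3:5,r4:Add2,r5:Add1
  c6: CDB Mul1=24; issue MUL r3<-Mul1  regs: r0:11,r1:9,r2:24,r3:Mul1,r4:Add2,r5:Add1
  c7: stall  regs: r0:11,r1:9,r2:24,r3:Mul1,r4:Add2,r5:Add1
  c8: CDB Add2=-6; issue ADD r3<-Add2  regs: r0:11,r1:9,r2:24,r3:Add2,r4:-6,r5:Add1
  c9: stall  regs: r0:11,r1:9,r2:24,r3:Add2,r4:-6,r5:Add1
  c10: stall  regs: r0:11,r1:9,r2:24,r3:Add2,r4:-6,r5:Add1
  c11: CDB Add1=18; issue ADD r2<-Add1  regs: r0:11,r1:9,r2:Add1,r3:Add2,r4:-6,r5:18
  c12: stall  regs: r0:11,r1:9,r2:Add1,r3:Add2,r4:-6,r5:18

STATUS = TAG Add2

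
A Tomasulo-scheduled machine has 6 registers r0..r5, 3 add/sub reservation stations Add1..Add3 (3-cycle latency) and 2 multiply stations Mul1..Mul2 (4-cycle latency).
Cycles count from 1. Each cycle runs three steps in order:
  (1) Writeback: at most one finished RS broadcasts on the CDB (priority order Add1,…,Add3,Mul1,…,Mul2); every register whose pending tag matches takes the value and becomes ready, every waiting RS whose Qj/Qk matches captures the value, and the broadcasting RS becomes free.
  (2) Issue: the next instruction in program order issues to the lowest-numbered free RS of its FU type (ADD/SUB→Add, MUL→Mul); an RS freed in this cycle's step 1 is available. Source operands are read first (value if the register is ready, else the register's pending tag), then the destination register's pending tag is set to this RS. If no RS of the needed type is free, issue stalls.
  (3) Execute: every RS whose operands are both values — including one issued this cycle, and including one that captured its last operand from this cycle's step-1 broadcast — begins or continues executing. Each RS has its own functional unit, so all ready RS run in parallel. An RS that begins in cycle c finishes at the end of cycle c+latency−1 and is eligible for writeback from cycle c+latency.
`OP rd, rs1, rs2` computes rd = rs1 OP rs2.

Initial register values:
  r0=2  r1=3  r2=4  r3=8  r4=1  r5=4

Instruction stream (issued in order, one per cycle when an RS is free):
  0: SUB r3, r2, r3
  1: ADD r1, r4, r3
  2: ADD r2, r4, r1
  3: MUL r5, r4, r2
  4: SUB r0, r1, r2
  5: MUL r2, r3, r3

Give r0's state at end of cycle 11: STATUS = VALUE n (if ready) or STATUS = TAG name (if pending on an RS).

  c1: issue SUB r3<-Add1  regs: r0:2,r1:3,r2:4,r3:Add1,r4:1,r5:4
  c2: issue ADD r1<-Add2  regs: r0:2,r1:Add2,r2:4,r3:Add1,r4:1,r5:4
  c3: issue ADD r2<-Add3  regs: r0:2,r1:Add2,r2:Add3,r3:Add1,r4:1,r5:4
  c4: CDB Add1=-4; issue MUL r5<-Mul1  regs: r0:2,r1:Add2,r2:Add3,r3:-4,r4:1,r5:Mul1
  c5: issue SUB r0<-Add1  regs: r0:Add1,r1:Add2,r2:Add3,r3:-4,r4:1,r5:Mul1
  c6: issue MUL r2<-Mul2  regs: r0:Add1,r1:Add2,r2:Mul2,r3:-4,r4:1,r5:Mul1
  c7: CDB Add2=-3  regs: r0:Add1,r1:-3,r2:Mul2,r3:-4,r4:1,r5:Mul1
  c8: -  regs: r0:Add1,r1:-3,r2:Mul2,r3:-4,r4:1,r5:Mul1
  c9: -  regs: r0:Add1,r1:-3,r2:Mul2,r3:-4,r4:1,r5:Mul1
  c10: CDB Add3=-2  regs: r0:Add1,r1:-3,r2:Mul2,r3:-4,r4:1,r5:Mul1
  c11: CDB Mul2=16  regs: r0:Add1,r1:-3,r2:16,r3:-4,r4:1,r5:Mul1

STATUS = TAG Add1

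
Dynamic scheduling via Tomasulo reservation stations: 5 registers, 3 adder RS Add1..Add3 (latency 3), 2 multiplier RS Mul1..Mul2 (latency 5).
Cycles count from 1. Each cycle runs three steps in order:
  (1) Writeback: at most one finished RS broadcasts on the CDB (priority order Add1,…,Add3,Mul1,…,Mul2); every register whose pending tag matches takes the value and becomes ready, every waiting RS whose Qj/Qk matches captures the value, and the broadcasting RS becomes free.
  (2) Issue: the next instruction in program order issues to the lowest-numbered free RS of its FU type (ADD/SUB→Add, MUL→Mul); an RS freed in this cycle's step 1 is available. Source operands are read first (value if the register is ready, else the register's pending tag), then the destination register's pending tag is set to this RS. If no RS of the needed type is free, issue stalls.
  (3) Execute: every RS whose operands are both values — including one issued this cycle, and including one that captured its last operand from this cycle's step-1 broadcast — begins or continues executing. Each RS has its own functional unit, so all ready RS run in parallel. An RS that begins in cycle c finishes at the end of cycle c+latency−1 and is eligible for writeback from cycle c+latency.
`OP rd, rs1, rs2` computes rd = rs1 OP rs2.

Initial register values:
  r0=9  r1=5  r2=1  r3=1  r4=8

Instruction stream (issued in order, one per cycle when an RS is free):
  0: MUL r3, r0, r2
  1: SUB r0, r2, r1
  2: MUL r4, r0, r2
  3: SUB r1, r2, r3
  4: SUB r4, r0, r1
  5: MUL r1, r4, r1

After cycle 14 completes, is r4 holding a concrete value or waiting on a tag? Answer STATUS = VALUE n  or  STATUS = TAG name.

  c1: issue MUL r3<-Mul1  regs: r0:9,r1:5,r2:1,r3:Mul1,r4:8
  c2: issue SUB r0<-Add1  regs: r0:Add1,r1:5,r2:1,r3:Mul1,r4:8
  c3: issue MUL r4<-Mul2  regs: r0:Add1,r1:5,r2:1,r3:Mul1,r4:Mul2
  c4: issue SUB r1<-Add2  regs: r0:Add1,r1:Add2,r2:1,r3:Mul1,r4:Mul2
  c5: CDB Add1=-4; issue SUB r4<-Add1  regs: r0:-4,r1:Add2,r2:1,r3:Mul1,r4:Add1
  c6: CDB Mul1=9; issue MUL r1<-Mul1  regs: r0:-4,r1:Mul1,r2:1,r3:9,r4:Add1
  c7: -  regs: r0:-4,r1:Mul1,r2:1,r3:9,r4:Add1
  c8: -  regs: r0:-4,r1:Mul1,r2:1,r3:9,r4:Add1
  c9: CDB Add2=-8  regs: r0:-4,r1:Mul1,r2:1,r3:9,r4:Add1
  c10: CDB Mul2=-4  regs: r0:-4,r1:Mul1,r2:1,r3:9,r4:Add1
  c11: -  regs: r0:-4,r1:Mul1,r2:1,r3:9,r4:Add1
  c12: CDB Add1=4  regs: r0:-4,r1:Mul1,r2:1,r3:9,r4:4
  c13: -  regs: r0:-4,r1:Mul1,r2:1,r3:9,r4:4
  c14: -  regs: r0:-4,r1:Mul1,r2:1,r3:9,r4:4

STATUS = VALUE 4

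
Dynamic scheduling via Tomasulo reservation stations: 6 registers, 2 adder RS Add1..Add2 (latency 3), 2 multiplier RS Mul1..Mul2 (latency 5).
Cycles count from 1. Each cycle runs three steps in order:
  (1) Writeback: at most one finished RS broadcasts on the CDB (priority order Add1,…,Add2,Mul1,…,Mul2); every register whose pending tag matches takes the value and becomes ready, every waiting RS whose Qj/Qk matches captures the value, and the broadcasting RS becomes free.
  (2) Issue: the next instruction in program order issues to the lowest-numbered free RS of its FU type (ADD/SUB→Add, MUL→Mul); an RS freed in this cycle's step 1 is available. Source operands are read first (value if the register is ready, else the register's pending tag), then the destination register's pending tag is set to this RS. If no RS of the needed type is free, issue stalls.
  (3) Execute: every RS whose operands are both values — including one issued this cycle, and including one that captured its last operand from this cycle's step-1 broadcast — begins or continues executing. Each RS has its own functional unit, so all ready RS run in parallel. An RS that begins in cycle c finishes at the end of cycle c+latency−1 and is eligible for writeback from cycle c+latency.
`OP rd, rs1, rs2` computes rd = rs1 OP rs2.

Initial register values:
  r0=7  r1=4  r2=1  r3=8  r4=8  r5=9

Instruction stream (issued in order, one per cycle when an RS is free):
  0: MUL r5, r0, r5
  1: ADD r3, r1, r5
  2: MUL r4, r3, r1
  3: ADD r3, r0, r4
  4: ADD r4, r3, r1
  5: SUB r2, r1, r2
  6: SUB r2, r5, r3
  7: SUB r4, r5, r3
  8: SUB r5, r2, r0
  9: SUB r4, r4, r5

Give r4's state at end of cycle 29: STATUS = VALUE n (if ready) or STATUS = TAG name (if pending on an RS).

  c1: issue MUL r5<-Mul1  regs: r0:7,r1:4,r2:1,r3:8,r4:8,r5:Mul1
  c2: issue ADD r3<-Add1  regs: r0:7,r1:4,r2:1,r3:Add1,r4:8,r5:Mul1
  c3: issue MUL r4<-Mul2  regs: r0:7,r1:4,r2:1,r3:Add1,r4:Mul2,r5:Mul1
  c4: issue ADD r3<-Add2  regs: r0:7,r1:4,r2:1,r3:Add2,r4:Mul2,r5:Mul1
  c5: stall  regs: r0:7,r1:4,r2:1,r3:Add2,r4:Mul2,r5:Mul1
  c6: CDB Mul1=63; stall  regs: r0:7,r1:4,r2:1,r3:Add2,r4:Mul2,r5:63
  c7: stall  regs: r0:7,r1:4,r2:1,r3:Add2,r4:Mul2,r5:63
  c8: stall  regs: r0:7,r1:4,r2:1,r3:Add2,r4:Mul2,r5:63
  c9: CDB Add1=67; issue ADD r4<-Add1  regs: r0:7,r1:4,r2:1,r3:Add2,r4:Add1,r5:63
  c10: stall  regs: r0:7,r1:4,r2:1,r3:Add2,r4:Add1,r5:63
  c11: stall  regs: r0:7,r1:4,r2:1,r3:Add2,r4:Add1,r5:63
  c12: stall  regs: r0:7,r1:4,r2:1,r3:Add2,r4:Add1,r5:63
  c13: stall  regs: r0:7,r1:4,r2:1,r3:Add2,r4:Add1,r5:63
  c14: CDB Mul2=268; stall  regs: r0:7,r1:4,r2:1,r3:Add2,r4:Add1,r5:63
  c15: stall  regs: r0:7,r1:4,r2:1,r3:Add2,r4:Add1,r5:63
  c16: stall  regs: r0:7,r1:4,r2:1,r3:Add2,r4:Add1,r5:63
  c17: CDB Add2=275; issue SUB r2<-Add2  regs: r0:7,r1:4,r2:Add2,r3:275,r4:Add1,r5:63
  c18: stall  regs: r0:7,r1:4,r2:Add2,r3:275,r4:Add1,r5:63
  c19: stall  regs: r0:7,r1:4,r2:Add2,r3:275,r4:Add1,r5:63
  c20: CDB Add1=279; issue SUB r2<-Add1  regs: r0:7,r1:4,r2:Add1,r3:275,r4:279,r5:63
  c21: CDB Add2=3; issue SUB r4<-Add2  regs: r0:7,r1:4,r2:Add1,r3:275,r4:Add2,r5:63
  c22: stall  regs: r0:7,r1:4,r2:Add1,r3:275,r4:Add2,r5:63
  c23: CDB Add1=-212; issue SUB r5<-Add1  regs: r0:7,r1:4,r2:-212,r3:275,r4:Add2,r5:Add1
  c24: CDB Add2=-212; issue SUB r4<-Add2  regs: r0:7,r1:4,r2:-212,r3:275,r4:Add2,r5:Add1
  c25: -  regs: r0:7,r1:4,r2:-212,r3:275,r4:Add2,r5:Add1
  c26: CDB Add1=-219  regs: r0:7,r1:4,r2:-212,r3:275,r4:Add2,r5:-219
  c27: -  regs: r0:7,r1:4,r2:-212,r3:275,r4:Add2,r5:-219
  c28: -  regs: r0:7,r1:4,r2:-212,r3:275,r4:Add2,r5:-219
  c29: CDB Add2=7  regs: r0:7,r1:4,r2:-212,r3:275,r4:7,r5:-219

STATUS = VALUE 7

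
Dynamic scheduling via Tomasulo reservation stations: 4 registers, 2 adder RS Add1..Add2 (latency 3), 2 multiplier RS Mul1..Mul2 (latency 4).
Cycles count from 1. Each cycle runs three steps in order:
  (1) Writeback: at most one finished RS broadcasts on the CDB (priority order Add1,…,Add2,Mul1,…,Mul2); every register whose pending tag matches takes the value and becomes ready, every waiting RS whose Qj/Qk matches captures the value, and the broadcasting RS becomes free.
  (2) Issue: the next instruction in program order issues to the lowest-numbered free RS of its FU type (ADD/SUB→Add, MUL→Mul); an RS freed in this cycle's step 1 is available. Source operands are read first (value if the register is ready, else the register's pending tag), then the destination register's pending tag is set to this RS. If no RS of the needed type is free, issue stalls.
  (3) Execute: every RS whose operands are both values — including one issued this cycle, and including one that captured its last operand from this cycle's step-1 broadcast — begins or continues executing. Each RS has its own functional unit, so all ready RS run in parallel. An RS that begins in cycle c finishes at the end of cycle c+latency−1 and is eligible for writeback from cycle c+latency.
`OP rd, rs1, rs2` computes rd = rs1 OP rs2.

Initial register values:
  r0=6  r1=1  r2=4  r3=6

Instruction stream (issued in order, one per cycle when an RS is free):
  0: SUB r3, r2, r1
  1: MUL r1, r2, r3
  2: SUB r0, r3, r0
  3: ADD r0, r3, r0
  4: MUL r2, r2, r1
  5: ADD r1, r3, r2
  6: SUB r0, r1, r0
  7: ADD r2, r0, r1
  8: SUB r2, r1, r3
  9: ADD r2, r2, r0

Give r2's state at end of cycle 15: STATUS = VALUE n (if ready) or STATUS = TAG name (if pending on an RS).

c1: issue SUB r3<-Add1 | r0:6,r1:1,r2:4,r3:Add1
c2: issue MUL r1<-Mul1 | r0:6,r1:Mul1,r2:4,r3:Add1
c3: issue SUB r0<-Add2 | r0:Add2,r1:Mul1,r2:4,r3:Add1
c4: CDB Add1=3; issue ADD r0<-Add1 | r0:Add1,r1:Mul1,r2:4,r3:3
c5: issue MUL r2<-Mul2 | r0:Add1,r1:Mul1,r2:Mul2,r3:3
c6: stall | r0:Add1,r1:Mul1,r2:Mul2,r3:3
c7: CDB Add2=-3; issue ADD r1<-Add2 | r0:Add1,r1:Add2,r2:Mul2,r3:3
c8: CDB Mul1=12; stall | r0:Add1,r1:Add2,r2:Mul2,r3:3
c9: stall | r0:Add1,r1:Add2,r2:Mul2,r3:3
c10: CDB Add1=0; issue SUB r0<-Add1 | r0:Add1,r1:Add2,r2:Mul2,r3:3
c11: stall | r0:Add1,r1:Add2,r2:Mul2,r3:3
c12: CDB Mul2=48; stall | r0:Add1,r1:Add2,r2:48,r3:3
c13: stall | r0:Add1,r1:Add2,r2:48,r3:3
c14: stall | r0:Add1,r1:Add2,r2:48,r3:3
c15: CDB Add2=51; issue ADD r2<-Add2 | r0:Add1,r1:51,r2:Add2,r3:3

STATUS = TAG Add2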